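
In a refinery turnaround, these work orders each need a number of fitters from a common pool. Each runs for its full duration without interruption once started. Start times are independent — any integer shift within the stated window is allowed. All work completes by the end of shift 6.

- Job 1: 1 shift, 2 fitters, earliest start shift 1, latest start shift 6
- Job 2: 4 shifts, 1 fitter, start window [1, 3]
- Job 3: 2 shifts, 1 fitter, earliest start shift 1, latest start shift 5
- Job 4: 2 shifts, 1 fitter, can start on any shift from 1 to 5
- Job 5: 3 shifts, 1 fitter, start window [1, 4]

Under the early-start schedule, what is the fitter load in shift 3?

At early start, shift 3 has: Job 2, Job 5.
Demand: 1 + 1 = 2.

2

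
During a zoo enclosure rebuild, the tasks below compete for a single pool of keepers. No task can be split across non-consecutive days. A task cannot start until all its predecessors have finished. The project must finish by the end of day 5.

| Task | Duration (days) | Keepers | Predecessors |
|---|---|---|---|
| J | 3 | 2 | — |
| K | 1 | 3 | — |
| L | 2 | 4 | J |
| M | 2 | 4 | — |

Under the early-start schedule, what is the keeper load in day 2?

At early start, day 2 has: J, M.
Demand: 2 + 4 = 6.

6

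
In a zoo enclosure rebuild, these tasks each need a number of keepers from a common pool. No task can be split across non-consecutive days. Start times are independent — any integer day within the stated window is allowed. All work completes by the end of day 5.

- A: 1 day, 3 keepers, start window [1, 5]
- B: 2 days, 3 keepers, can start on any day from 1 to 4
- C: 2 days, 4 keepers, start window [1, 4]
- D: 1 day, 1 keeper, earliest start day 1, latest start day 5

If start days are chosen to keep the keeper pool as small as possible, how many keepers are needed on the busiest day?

4

Early-start (A@1, B@1, C@1, D@1) gives peak 11: d1:11  d2:7  d3:0  d4:0  d5:0.
Shift B→2, C→4.
Schedule A@1, B@2, C@4, D@1: d1:4  d2:3  d3:3  d4:4  d5:4 — peak 4.
Total keeper-days = 18 over 5 days ⇒ peak ≥ ⌈18/5⌉ = 4, so 4 is optimal.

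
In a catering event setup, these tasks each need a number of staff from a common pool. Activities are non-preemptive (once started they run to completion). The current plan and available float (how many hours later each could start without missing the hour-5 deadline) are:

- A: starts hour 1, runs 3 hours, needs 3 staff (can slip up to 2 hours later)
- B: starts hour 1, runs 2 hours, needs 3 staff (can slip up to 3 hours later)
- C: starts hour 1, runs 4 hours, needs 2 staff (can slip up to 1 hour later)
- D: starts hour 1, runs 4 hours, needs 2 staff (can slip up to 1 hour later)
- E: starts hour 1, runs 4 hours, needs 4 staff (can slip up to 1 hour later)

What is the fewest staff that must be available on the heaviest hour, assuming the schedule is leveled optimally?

11

Early-start (A@1, B@1, C@1, D@1, E@1) gives peak 14: h1:14  h2:14  h3:11  h4:8  h5:0.
Shift B→4.
Schedule A@1, B@4, C@1, D@1, E@1: h1:11  h2:11  h3:11  h4:11  h5:3 — peak 11.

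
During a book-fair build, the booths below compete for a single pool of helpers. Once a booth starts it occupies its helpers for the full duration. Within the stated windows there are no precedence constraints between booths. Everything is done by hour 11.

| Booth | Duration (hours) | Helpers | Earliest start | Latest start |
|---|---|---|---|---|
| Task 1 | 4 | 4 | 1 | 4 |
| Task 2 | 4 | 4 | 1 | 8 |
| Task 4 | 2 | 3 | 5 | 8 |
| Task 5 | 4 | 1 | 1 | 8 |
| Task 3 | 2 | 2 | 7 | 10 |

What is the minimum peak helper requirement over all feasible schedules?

6

Early-start (Task 1@1, Task 2@1, Task 4@5, Task 5@1, Task 3@7) gives peak 9: h1:9  h2:9  h3:9  h4:9  h5:3  h6:3  h7:2  h8:2  h9:0  h10:0  h11:0.
Shift Task 2→7.
Schedule Task 1@1, Task 2@7, Task 4@5, Task 5@1, Task 3@7: h1:5  h2:5  h3:5  h4:5  h5:3  h6:3  h7:6  h8:6  h9:4  h10:4  h11:0 — peak 6.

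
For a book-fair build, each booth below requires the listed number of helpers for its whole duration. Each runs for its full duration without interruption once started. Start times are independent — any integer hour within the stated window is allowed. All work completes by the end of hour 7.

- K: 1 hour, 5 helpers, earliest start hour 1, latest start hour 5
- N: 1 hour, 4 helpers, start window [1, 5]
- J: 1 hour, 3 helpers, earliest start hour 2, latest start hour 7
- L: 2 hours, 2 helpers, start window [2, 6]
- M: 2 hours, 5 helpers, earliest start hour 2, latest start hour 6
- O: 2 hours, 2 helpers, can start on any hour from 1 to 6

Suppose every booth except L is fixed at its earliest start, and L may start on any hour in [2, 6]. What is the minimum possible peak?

11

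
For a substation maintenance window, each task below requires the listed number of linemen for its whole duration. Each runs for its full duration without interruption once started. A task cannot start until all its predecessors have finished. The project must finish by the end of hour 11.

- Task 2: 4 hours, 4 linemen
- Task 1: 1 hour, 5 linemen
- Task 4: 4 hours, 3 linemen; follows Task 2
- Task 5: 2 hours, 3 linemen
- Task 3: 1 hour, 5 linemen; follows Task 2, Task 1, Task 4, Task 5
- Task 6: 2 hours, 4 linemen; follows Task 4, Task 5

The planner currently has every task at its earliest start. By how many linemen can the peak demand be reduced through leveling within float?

4

Early-start peak: h1:12  h2:7  h3:4  h4:4  h5:3  h6:3  h7:3  h8:3  h9:9  h10:4  h11:0 ⇒ 12.
Leveled (Task 2@1, Task 1@5, Task 4@5, Task 5@1, Task 3@9, Task 6@10): h1:7  h2:7  h3:4  h4:4  h5:8  h6:3  h7:3  h8:3  h9:5  h10:4  h11:4 ⇒ 8.
Reduction 12 − 8 = 4.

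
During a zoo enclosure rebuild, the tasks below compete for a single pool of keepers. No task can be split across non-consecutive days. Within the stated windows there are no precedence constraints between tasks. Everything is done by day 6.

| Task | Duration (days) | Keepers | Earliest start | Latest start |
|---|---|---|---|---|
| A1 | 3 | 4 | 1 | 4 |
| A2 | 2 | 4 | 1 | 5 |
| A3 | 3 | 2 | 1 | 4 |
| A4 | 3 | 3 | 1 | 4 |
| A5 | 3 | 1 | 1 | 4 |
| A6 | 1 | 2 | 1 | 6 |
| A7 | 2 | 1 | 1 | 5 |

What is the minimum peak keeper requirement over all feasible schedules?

8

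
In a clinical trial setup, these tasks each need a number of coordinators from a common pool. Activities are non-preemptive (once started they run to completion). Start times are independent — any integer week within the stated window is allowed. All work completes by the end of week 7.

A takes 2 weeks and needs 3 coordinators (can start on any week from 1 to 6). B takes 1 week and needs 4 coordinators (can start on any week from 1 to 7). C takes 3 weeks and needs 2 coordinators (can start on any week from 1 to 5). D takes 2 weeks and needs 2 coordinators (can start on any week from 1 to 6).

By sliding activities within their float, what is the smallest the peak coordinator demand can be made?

Early-start (A@1, B@1, C@1, D@1) gives peak 11: w1:11  w2:7  w3:2  w4:0  w5:0  w6:0  w7:0.
Shift B→3, C→4, D→4.
Schedule A@1, B@3, C@4, D@4: w1:3  w2:3  w3:4  w4:4  w5:4  w6:2  w7:0 — peak 4.

4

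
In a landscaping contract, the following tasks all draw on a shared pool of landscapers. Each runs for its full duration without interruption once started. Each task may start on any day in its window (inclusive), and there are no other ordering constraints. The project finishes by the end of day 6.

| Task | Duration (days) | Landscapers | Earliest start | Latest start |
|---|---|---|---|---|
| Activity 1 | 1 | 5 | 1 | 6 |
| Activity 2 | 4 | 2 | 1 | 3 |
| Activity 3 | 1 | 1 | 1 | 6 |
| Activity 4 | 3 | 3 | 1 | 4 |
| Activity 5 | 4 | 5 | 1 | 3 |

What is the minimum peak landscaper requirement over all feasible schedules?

Early-start (Activity 1@1, Activity 2@1, Activity 3@1, Activity 4@1, Activity 5@1) gives peak 16: d1:16  d2:10  d3:10  d4:7  d5:0  d6:0.
Shift Activity 4→2, Activity 5→2.
Schedule Activity 1@1, Activity 2@1, Activity 3@1, Activity 4@2, Activity 5@2: d1:8  d2:10  d3:10  d4:10  d5:5  d6:0 — peak 10.

10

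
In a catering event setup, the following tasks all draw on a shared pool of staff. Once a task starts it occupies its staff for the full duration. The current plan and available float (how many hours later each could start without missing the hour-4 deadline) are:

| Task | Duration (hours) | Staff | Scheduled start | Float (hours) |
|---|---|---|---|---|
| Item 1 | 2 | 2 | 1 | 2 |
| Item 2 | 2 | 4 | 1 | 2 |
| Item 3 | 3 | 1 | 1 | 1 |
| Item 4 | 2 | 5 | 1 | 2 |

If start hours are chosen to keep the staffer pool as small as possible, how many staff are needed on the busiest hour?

7

Early-start (Item 1@1, Item 2@1, Item 3@1, Item 4@1) gives peak 12: h1:12  h2:12  h3:1  h4:0.
Shift Item 4→3.
Schedule Item 1@1, Item 2@1, Item 3@1, Item 4@3: h1:7  h2:7  h3:6  h4:5 — peak 7.
Total staffer-hours = 25 over 4 hours ⇒ peak ≥ ⌈25/4⌉ = 7, so 7 is optimal.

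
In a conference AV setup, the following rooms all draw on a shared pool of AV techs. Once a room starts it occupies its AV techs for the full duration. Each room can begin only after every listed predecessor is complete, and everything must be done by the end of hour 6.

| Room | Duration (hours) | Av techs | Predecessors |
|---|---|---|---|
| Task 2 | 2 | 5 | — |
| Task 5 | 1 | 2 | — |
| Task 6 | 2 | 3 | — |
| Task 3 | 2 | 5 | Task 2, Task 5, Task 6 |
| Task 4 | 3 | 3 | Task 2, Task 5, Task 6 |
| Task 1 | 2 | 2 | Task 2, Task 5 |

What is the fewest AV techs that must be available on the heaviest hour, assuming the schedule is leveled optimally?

8

Early-start (Task 2@1, Task 5@1, Task 6@1, Task 3@3, Task 4@3, Task 1@3) gives peak 10: h1:10  h2:8  h3:10  h4:10  h5:3  h6:0.
Shift Task 6→2, Task 3→5, Task 4→4.
Schedule Task 2@1, Task 5@1, Task 6@2, Task 3@5, Task 4@4, Task 1@3: h1:7  h2:8  h3:5  h4:5  h5:8  h6:8 — peak 8.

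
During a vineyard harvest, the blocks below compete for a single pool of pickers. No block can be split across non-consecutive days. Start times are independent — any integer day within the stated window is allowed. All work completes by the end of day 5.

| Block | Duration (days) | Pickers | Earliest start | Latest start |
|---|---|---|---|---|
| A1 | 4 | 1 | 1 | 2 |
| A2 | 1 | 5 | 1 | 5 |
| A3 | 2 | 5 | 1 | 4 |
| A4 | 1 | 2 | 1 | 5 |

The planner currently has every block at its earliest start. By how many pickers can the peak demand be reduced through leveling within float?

Early-start peak: d1:13  d2:6  d3:1  d4:1  d5:0 ⇒ 13.
Leveled (A1@1, A2@1, A3@2, A4@4): d1:6  d2:6  d3:6  d4:3  d5:0 ⇒ 6.
Reduction 13 − 6 = 7.

7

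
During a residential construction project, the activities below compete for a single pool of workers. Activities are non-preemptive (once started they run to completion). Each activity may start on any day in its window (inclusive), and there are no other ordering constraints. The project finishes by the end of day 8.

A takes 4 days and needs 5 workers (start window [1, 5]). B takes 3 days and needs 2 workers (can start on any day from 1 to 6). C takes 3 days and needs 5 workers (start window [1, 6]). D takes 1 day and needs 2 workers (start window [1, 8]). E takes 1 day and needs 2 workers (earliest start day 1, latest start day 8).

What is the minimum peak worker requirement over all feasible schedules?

7

Early-start (A@1, B@1, C@1, D@1, E@1) gives peak 16: d1:16  d2:12  d3:12  d4:5  d5:0  d6:0  d7:0  d8:0.
Shift C→5, D→4, E→5.
Schedule A@1, B@1, C@5, D@4, E@5: d1:7  d2:7  d3:7  d4:7  d5:7  d6:5  d7:5  d8:0 — peak 7.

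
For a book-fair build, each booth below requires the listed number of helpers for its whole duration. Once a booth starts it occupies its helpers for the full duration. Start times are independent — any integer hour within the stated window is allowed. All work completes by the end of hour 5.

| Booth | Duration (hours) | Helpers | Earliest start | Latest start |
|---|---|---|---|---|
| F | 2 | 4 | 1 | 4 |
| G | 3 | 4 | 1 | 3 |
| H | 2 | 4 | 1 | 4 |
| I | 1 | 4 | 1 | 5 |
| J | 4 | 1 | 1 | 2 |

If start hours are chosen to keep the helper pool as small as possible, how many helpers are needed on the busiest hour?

Early-start (F@1, G@1, H@1, I@1, J@1) gives peak 17: h1:17  h2:13  h3:5  h4:1  h5:0.
Shift H→3, I→4.
Schedule F@1, G@1, H@3, I@4, J@1: h1:9  h2:9  h3:9  h4:9  h5:0 — peak 9.

9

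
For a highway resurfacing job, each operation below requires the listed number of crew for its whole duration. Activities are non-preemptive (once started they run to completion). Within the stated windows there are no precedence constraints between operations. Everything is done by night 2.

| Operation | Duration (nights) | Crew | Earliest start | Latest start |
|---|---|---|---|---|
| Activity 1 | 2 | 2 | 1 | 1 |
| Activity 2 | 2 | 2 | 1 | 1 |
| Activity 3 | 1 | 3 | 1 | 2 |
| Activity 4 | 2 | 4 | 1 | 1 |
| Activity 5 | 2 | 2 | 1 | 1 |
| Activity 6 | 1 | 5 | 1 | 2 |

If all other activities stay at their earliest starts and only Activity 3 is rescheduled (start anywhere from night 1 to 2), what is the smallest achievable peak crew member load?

Activity 3@1: n1:18  n2:10 → peak 18
Activity 3@2: n1:15  n2:13 → peak 15
Best is Activity 3@2, peak 15.

15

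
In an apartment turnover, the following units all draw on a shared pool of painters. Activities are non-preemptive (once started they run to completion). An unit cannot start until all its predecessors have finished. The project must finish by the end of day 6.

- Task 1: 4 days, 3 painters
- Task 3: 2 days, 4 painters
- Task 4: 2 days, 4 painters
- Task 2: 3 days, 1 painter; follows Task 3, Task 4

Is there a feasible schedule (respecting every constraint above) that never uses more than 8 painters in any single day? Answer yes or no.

yes

Schedule Task 1@3, Task 3@1, Task 4@1, Task 2@3: d1:8  d2:8  d3:4  d4:4  d5:4  d6:3 — peak 8 ≤ 8.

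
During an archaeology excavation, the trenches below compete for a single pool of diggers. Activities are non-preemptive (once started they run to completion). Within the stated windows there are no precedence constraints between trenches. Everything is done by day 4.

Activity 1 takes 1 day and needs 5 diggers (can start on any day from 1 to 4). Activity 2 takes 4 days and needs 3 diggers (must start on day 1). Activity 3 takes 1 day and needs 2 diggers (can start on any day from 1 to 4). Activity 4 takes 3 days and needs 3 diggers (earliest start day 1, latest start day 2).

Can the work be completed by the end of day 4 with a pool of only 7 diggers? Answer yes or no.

The minimum achievable peak is 8; 7 < 8, so no feasible schedule stays within the cap.

no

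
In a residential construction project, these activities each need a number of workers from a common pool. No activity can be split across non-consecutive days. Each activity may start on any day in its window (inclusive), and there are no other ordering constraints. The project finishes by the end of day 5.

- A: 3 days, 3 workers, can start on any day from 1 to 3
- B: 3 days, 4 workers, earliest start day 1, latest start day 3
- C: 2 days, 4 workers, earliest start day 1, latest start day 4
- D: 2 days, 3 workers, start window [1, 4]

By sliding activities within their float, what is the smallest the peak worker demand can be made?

7

Early-start (A@1, B@1, C@1, D@1) gives peak 14: d1:14  d2:14  d3:7  d4:0  d5:0.
Shift C→4, D→4.
Schedule A@1, B@1, C@4, D@4: d1:7  d2:7  d3:7  d4:7  d5:7 — peak 7.
Total worker-days = 35 over 5 days ⇒ peak ≥ ⌈35/5⌉ = 7, so 7 is optimal.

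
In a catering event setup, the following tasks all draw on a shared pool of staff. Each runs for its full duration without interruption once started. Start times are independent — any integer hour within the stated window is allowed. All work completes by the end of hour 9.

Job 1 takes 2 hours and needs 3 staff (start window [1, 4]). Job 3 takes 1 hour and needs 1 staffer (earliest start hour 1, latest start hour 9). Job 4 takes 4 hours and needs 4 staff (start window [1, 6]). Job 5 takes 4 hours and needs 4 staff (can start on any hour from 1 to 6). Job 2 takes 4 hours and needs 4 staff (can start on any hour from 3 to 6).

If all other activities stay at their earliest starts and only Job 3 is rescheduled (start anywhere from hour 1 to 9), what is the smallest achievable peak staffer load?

12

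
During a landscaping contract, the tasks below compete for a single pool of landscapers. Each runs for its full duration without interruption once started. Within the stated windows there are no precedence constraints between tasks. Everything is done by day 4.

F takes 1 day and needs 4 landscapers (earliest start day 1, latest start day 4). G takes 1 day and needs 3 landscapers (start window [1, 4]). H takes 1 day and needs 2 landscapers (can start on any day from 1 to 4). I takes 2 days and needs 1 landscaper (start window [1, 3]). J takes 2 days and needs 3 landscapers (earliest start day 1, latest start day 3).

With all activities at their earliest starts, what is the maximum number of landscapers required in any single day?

13

Early-start schedule: F@1, G@1, H@1, I@1, J@1.
Load per day: day 1: 13, day 2: 4, day 3: 0, day 4: 0.
Peak is 13.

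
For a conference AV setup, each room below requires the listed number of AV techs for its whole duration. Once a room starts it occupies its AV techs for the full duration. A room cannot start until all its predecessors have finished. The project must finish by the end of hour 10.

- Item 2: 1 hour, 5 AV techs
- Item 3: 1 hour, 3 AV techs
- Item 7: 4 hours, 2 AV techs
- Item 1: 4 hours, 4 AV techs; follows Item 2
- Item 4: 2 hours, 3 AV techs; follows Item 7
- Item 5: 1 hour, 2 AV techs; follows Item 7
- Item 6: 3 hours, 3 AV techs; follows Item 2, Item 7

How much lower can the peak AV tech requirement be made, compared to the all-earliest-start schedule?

6

Early-start peak: h1:10  h2:6  h3:6  h4:6  h5:12  h6:6  h7:3  h8:0  h9:0  h10:0 ⇒ 12.
Leveled (Item 2@1, Item 3@2, Item 7@2, Item 1@3, Item 4@7, Item 5@6, Item 6@7): h1:5  h2:5  h3:6  h4:6  h5:6  h6:6  h7:6  h8:6  h9:3  h10:0 ⇒ 6.
Reduction 12 − 6 = 6.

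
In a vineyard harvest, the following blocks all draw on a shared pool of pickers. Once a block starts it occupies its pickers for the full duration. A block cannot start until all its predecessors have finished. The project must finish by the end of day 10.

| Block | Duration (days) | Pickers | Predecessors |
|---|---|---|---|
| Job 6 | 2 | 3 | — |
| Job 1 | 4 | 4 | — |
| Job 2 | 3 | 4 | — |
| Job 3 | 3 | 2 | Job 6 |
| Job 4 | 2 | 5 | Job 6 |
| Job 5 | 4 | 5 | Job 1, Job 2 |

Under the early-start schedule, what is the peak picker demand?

15

Early-start schedule: Job 6@1, Job 1@1, Job 2@1, Job 3@3, Job 4@3, Job 5@5.
Load per day: day 1: 11, day 2: 11, day 3: 15, day 4: 11, day 5: 7, day 6: 5, day 7: 5, day 8: 5, day 9: 0, day 10: 0.
Peak is 15.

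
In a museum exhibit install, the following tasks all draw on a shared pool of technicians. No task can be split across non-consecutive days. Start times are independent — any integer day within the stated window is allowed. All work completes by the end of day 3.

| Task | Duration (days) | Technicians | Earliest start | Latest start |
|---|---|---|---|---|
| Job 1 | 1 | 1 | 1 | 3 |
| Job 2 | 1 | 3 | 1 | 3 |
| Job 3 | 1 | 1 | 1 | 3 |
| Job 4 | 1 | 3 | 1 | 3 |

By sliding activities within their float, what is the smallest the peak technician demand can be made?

3

Early-start (Job 1@1, Job 2@1, Job 3@1, Job 4@1) gives peak 8: d1:8  d2:0  d3:0.
Shift Job 2→2, Job 4→3.
Schedule Job 1@1, Job 2@2, Job 3@1, Job 4@3: d1:2  d2:3  d3:3 — peak 3.
Total technician-days = 8 over 3 days ⇒ peak ≥ ⌈8/3⌉ = 3, so 3 is optimal.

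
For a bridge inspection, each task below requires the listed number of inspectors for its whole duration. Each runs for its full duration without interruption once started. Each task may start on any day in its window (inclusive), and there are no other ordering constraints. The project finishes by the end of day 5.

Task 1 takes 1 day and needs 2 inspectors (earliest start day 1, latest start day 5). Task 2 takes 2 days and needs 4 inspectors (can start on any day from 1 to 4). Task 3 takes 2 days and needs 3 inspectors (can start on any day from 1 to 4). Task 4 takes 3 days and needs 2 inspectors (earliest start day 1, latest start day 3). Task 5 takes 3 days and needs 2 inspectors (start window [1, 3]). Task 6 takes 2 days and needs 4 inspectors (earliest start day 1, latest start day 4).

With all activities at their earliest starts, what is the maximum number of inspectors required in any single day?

Early-start schedule: Task 1@1, Task 2@1, Task 3@1, Task 4@1, Task 5@1, Task 6@1.
Load per day: day 1: 17, day 2: 15, day 3: 4, day 4: 0, day 5: 0.
Peak is 17.

17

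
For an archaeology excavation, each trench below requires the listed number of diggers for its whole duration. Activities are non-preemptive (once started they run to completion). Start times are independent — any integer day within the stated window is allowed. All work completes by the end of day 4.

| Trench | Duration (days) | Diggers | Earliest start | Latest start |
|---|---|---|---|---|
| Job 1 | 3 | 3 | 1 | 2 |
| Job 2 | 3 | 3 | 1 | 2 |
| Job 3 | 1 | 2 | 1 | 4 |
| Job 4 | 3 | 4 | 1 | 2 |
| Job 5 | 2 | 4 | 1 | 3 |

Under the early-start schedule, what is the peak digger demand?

16

Early-start schedule: Job 1@1, Job 2@1, Job 3@1, Job 4@1, Job 5@1.
Load per day: day 1: 16, day 2: 14, day 3: 10, day 4: 0.
Peak is 16.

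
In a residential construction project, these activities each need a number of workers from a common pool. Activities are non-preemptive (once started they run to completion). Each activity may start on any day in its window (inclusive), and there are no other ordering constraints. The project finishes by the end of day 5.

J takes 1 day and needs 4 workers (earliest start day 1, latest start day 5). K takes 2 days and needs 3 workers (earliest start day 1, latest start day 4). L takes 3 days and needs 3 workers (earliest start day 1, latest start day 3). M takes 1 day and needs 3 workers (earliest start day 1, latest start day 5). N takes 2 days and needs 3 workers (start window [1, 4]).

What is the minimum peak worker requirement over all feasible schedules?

Early-start (J@1, K@1, L@1, M@1, N@1) gives peak 16: d1:16  d2:9  d3:3  d4:0  d5:0.
Shift K→2, L→2, M→5, N→4.
Schedule J@1, K@2, L@2, M@5, N@4: d1:4  d2:6  d3:6  d4:6  d5:6 — peak 6.
Total worker-days = 28 over 5 days ⇒ peak ≥ ⌈28/5⌉ = 6, so 6 is optimal.

6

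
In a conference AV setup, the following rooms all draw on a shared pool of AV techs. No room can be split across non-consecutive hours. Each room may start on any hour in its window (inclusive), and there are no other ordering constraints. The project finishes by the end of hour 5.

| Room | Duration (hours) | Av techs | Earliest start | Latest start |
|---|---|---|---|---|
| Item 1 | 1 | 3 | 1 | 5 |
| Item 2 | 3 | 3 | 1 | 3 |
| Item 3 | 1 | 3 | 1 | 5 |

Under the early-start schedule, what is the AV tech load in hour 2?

3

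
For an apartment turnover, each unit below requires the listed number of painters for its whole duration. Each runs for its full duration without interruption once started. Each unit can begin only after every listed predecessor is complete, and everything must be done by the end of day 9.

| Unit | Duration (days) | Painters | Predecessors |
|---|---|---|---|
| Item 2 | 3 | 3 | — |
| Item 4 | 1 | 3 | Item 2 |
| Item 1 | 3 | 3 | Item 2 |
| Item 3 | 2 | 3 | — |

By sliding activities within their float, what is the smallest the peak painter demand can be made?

3

Early-start (Item 2@1, Item 4@4, Item 1@4, Item 3@1) gives peak 6: d1:6  d2:6  d3:3  d4:6  d5:3  d6:3  d7:0  d8:0  d9:0.
Shift Item 1→5, Item 3→8.
Schedule Item 2@1, Item 4@4, Item 1@5, Item 3@8: d1:3  d2:3  d3:3  d4:3  d5:3  d6:3  d7:3  d8:3  d9:3 — peak 3.
Total painter-days = 27 over 9 days ⇒ peak ≥ ⌈27/9⌉ = 3, so 3 is optimal.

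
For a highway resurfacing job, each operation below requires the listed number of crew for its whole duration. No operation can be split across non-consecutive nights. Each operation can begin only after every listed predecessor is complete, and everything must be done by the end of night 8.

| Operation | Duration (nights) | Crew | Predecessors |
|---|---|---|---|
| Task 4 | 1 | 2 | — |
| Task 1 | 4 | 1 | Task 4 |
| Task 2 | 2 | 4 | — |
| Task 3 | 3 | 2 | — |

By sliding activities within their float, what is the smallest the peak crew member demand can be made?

4

Early-start (Task 4@1, Task 1@2, Task 2@1, Task 3@1) gives peak 8: n1:8  n2:7  n3:3  n4:1  n5:1  n6:0  n7:0  n8:0.
Shift Task 2→6.
Schedule Task 4@1, Task 1@2, Task 2@6, Task 3@1: n1:4  n2:3  n3:3  n4:1  n5:1  n6:4  n7:4  n8:0 — peak 4.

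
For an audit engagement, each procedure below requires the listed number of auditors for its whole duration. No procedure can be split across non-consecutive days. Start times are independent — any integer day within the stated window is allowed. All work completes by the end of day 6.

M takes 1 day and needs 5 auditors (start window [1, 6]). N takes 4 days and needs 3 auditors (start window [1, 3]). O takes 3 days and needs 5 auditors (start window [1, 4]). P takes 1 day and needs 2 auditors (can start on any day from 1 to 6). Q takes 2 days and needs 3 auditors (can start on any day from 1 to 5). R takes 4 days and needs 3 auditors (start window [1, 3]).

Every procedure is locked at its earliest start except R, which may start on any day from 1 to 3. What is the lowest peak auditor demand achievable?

R@1: d1:21  d2:14  d3:11  d4:6  d5:0  d6:0 → peak 21
R@2: d1:18  d2:14  d3:11  d4:6  d5:3  d6:0 → peak 18
R@3: d1:18  d2:11  d3:11  d4:6  d5:3  d6:3 → peak 18
Best is R@2, peak 18.

18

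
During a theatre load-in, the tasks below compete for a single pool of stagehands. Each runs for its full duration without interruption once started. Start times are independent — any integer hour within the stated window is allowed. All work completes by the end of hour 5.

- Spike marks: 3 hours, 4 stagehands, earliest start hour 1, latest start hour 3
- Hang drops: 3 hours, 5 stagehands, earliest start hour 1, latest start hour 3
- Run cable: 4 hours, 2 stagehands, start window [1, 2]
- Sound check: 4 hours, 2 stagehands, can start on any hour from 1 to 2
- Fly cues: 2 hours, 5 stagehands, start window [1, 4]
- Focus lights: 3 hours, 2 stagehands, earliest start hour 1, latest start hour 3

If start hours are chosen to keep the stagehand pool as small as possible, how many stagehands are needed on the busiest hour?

15

Early-start (Spike marks@1, Hang drops@1, Run cable@1, Sound check@1, Fly cues@1, Focus lights@1) gives peak 20: h1:20  h2:20  h3:15  h4:4  h5:0.
Shift Fly cues→4.
Schedule Spike marks@1, Hang drops@1, Run cable@1, Sound check@1, Fly cues@4, Focus lights@1: h1:15  h2:15  h3:15  h4:9  h5:5 — peak 15.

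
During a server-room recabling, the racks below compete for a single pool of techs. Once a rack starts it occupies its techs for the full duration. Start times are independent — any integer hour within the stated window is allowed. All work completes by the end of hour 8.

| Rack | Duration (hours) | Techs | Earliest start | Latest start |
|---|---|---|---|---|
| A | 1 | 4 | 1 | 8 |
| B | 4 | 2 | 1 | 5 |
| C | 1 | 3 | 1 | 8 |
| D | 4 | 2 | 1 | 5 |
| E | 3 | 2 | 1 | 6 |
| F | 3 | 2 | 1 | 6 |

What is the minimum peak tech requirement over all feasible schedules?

Early-start (A@1, B@1, C@1, D@1, E@1, F@1) gives peak 15: h1:15  h2:8  h3:8  h4:4  h5:0  h6:0  h7:0  h8:0.
Shift C→2, D→3, E→3, F→5.
Schedule A@1, B@1, C@2, D@3, E@3, F@5: h1:6  h2:5  h3:6  h4:6  h5:6  h6:4  h7:2  h8:0 — peak 6.

6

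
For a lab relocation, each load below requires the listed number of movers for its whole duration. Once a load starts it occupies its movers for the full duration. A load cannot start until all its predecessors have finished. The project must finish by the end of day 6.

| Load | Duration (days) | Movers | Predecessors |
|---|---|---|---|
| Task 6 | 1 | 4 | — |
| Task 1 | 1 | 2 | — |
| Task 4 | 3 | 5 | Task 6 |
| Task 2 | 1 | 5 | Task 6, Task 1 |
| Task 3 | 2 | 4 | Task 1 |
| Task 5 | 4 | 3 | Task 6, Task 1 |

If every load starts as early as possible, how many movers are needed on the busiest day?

Early-start schedule: Task 6@1, Task 1@1, Task 4@2, Task 2@2, Task 3@2, Task 5@2.
Load per day: day 1: 6, day 2: 17, day 3: 12, day 4: 8, day 5: 3, day 6: 0.
Peak is 17.

17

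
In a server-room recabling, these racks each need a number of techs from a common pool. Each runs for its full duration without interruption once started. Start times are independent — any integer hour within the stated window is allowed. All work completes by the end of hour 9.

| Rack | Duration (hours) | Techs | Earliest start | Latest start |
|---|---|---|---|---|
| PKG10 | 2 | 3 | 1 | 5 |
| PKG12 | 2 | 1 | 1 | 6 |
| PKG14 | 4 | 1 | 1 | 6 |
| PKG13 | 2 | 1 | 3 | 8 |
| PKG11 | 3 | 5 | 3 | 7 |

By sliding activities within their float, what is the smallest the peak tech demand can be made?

Early-start (PKG10@1, PKG12@1, PKG14@1, PKG13@3, PKG11@3) gives peak 7: h1:5  h2:5  h3:7  h4:7  h5:5  h6:0  h7:0  h8:0  h9:0.
Shift PKG11→5.
Schedule PKG10@1, PKG12@1, PKG14@1, PKG13@3, PKG11@5: h1:5  h2:5  h3:2  h4:2  h5:5  h6:5  h7:5  h8:0  h9:0 — peak 5.

5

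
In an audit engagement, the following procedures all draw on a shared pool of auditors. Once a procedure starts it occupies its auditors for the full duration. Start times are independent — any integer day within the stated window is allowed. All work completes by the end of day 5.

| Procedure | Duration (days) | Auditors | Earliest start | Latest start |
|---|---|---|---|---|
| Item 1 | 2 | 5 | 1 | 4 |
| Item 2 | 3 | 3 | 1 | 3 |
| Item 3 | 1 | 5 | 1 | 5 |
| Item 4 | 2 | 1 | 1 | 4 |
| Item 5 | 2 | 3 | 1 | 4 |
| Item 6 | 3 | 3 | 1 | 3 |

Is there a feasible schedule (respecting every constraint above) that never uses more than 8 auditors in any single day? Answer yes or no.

no

Total auditor-days = 41; over 5 days the average is 41/5 > 8, so some day must exceed 8.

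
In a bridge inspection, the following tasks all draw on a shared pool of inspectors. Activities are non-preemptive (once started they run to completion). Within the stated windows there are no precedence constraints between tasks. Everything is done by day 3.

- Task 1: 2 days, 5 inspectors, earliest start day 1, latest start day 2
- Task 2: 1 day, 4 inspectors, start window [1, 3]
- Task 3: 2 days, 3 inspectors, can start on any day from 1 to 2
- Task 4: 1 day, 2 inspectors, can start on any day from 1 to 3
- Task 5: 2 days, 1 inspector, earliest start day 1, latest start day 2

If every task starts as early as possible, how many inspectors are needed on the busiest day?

Early-start schedule: Task 1@1, Task 2@1, Task 3@1, Task 4@1, Task 5@1.
Load per day: day 1: 15, day 2: 9, day 3: 0.
Peak is 15.

15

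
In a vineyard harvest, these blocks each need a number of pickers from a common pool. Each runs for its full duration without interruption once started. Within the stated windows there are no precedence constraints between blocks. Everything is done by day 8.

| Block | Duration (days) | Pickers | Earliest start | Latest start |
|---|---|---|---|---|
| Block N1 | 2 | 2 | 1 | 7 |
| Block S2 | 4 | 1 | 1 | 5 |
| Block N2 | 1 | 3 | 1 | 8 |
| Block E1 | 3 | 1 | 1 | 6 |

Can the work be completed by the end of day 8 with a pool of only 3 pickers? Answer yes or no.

Schedule Block N1@1, Block S2@1, Block N2@5, Block E1@6: d1:3  d2:3  d3:1  d4:1  d5:3  d6:1  d7:1  d8:1 — peak 3 ≤ 3.

yes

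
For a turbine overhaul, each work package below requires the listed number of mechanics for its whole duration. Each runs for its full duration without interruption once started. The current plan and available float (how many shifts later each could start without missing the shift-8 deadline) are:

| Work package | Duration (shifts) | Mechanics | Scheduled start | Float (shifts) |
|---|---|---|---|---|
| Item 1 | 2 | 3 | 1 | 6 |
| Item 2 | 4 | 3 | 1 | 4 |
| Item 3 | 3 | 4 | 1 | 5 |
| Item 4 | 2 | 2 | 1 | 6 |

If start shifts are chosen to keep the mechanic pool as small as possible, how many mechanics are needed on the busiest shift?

6

Early-start (Item 1@1, Item 2@1, Item 3@1, Item 4@1) gives peak 12: s1:12  s2:12  s3:7  s4:3  s5:0  s6:0  s7:0  s8:0.
Shift Item 3→5, Item 4→3.
Schedule Item 1@1, Item 2@1, Item 3@5, Item 4@3: s1:6  s2:6  s3:5  s4:5  s5:4  s6:4  s7:4  s8:0 — peak 6.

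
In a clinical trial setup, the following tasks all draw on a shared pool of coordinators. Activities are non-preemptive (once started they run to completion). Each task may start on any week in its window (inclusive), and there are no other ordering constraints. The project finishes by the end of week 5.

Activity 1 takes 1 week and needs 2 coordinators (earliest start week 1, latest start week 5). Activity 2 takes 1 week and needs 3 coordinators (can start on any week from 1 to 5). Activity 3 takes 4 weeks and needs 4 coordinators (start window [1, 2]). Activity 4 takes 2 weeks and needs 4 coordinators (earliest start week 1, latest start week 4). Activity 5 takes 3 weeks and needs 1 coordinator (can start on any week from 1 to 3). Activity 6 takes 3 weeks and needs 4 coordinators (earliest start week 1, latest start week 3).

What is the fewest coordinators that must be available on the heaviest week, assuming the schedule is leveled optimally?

Early-start (Activity 1@1, Activity 2@1, Activity 3@1, Activity 4@1, Activity 5@1, Activity 6@1) gives peak 18: w1:18  w2:13  w3:9  w4:4  w5:0.
Shift Activity 3→2, Activity 5→2, Activity 6→3.
Schedule Activity 1@1, Activity 2@1, Activity 3@2, Activity 4@1, Activity 5@2, Activity 6@3: w1:9  w2:9  w3:9  w4:9  w5:8 — peak 9.
Total coordinator-weeks = 44 over 5 weeks ⇒ peak ≥ ⌈44/5⌉ = 9, so 9 is optimal.

9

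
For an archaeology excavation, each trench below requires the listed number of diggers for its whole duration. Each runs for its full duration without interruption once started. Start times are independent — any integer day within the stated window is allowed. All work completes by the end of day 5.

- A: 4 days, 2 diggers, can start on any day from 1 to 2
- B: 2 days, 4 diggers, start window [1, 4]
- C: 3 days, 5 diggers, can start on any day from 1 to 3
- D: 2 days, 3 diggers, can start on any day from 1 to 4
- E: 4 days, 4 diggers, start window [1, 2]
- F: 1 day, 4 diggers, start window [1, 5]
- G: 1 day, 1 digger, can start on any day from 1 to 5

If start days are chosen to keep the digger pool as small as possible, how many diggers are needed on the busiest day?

Early-start (A@1, B@1, C@1, D@1, E@1, F@1, G@1) gives peak 23: d1:23  d2:18  d3:11  d4:6  d5:0.
Shift C→3, F→5, G→3.
Schedule A@1, B@1, C@3, D@1, E@1, F@5, G@3: d1:13  d2:13  d3:12  d4:11  d5:9 — peak 13.

13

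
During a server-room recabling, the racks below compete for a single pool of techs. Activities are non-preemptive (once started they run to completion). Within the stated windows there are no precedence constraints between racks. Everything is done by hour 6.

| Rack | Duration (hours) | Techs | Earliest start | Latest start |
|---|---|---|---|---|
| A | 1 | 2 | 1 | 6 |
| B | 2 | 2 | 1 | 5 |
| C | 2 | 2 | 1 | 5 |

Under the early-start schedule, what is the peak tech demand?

6

Early-start schedule: A@1, B@1, C@1.
Load per hour: hour 1: 6, hour 2: 4, hour 3: 0, hour 4: 0, hour 5: 0, hour 6: 0.
Peak is 6.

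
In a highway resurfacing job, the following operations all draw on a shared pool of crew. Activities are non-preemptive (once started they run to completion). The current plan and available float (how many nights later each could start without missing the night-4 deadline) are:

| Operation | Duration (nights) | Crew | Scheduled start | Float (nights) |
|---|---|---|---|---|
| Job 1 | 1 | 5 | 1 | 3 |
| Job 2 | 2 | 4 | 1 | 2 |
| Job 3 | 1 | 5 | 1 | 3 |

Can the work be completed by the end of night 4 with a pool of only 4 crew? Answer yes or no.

no

Total crew member-nights = 18; over 4 nights the average is 18/4 > 4, so some night must exceed 4.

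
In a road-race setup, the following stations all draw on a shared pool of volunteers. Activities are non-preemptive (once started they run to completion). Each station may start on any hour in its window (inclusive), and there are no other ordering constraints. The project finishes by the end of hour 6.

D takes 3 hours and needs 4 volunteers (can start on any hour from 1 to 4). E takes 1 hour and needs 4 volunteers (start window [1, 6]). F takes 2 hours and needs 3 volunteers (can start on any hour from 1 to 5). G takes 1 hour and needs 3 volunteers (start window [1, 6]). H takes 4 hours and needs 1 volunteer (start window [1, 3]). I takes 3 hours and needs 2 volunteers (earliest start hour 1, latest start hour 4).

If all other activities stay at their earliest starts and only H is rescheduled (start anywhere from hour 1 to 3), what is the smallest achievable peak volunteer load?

16

H@1: h1:17  h2:10  h3:7  h4:1  h5:0  h6:0 → peak 17
H@2: h1:16  h2:10  h3:7  h4:1  h5:1  h6:0 → peak 16
H@3: h1:16  h2:9  h3:7  h4:1  h5:1  h6:1 → peak 16
Best is H@2, peak 16.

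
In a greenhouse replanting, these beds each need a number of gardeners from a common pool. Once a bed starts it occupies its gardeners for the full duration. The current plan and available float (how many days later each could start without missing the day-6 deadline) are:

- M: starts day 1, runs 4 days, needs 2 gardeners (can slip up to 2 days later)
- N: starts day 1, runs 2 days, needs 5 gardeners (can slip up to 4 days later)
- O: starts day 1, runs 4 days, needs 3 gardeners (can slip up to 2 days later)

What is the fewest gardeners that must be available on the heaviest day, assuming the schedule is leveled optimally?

Early-start (M@1, N@1, O@1) gives peak 10: d1:10  d2:10  d3:5  d4:5  d5:0  d6:0.
Shift N→5.
Schedule M@1, N@5, O@1: d1:5  d2:5  d3:5  d4:5  d5:5  d6:5 — peak 5.
Total gardener-days = 30 over 6 days ⇒ peak ≥ ⌈30/6⌉ = 5, so 5 is optimal.

5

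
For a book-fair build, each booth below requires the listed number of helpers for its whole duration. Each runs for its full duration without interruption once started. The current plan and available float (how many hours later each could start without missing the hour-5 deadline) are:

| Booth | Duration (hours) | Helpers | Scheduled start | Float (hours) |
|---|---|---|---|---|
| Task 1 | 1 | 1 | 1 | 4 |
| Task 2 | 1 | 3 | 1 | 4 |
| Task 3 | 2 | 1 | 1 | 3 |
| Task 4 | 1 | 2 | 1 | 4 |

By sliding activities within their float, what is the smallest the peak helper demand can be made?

3

Early-start (Task 1@1, Task 2@1, Task 3@1, Task 4@1) gives peak 7: h1:7  h2:1  h3:0  h4:0  h5:0.
Shift Task 2→2, Task 3→3.
Schedule Task 1@1, Task 2@2, Task 3@3, Task 4@1: h1:3  h2:3  h3:1  h4:1  h5:0 — peak 3.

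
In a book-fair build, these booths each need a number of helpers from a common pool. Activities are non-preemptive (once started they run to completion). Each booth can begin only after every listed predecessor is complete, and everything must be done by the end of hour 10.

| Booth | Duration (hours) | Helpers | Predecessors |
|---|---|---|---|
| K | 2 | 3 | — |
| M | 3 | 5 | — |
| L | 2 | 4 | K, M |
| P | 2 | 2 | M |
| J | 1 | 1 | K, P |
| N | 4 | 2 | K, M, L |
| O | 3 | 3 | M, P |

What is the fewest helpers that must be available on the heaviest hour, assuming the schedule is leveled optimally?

Schedule K@1, M@1, L@4, P@4, J@6, N@6, O@6: h1:8  h2:8  h3:5  h4:6  h5:6  h6:6  h7:5  h8:5  h9:2  h10:0 — peak 8.

8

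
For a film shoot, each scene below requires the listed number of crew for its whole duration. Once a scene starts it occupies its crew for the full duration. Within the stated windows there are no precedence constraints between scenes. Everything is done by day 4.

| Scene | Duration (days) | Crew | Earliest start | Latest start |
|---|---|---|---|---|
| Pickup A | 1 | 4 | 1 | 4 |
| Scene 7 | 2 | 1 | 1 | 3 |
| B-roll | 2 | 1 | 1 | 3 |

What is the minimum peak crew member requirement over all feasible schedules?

4

Early-start (Pickup A@1, Scene 7@1, B-roll@1) gives peak 6: d1:6  d2:2  d3:0  d4:0.
Shift Scene 7→2, B-roll→2.
Schedule Pickup A@1, Scene 7@2, B-roll@2: d1:4  d2:2  d3:2  d4:0 — peak 4.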